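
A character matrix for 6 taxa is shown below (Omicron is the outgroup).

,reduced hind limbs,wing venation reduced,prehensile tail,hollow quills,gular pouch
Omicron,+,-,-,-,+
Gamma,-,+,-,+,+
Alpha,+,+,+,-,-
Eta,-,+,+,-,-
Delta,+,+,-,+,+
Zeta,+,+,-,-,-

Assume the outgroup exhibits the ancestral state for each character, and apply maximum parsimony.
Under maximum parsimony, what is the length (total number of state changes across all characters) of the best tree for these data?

Character polarity is set by the outgroup: the derived state is whichever differs from the outgroup's state, so for reduced hind limbs, gular pouch the derived state is '-', and for the remaining characters it is '+'.
reduced hind limbs (state '-') occurs in Eta and Gamma but conflicts with the nesting implied by the other characters — most parsimoniously interpreted as homoplasy.
All ingroup taxa share the derived state '+' for wing venation reduced; it defines the ingroup but does not resolve relationships within it.
Only Alpha and Eta show the derived state '+' for prehensile tail, supporting them as a clade.
hollow quills: derived state '+' in Delta and Gamma only — synapomorphy for {Delta, Gamma}.
gular pouch (derived state '-') is shared by Alpha, Eta, and Zeta — a synapomorphy uniting that clade.
Most parsimonious ingroup topology: ((Gamma,Delta),((Alpha,Eta),Zeta)).
Changes per character on this tree: reduced hind limbs: 2; wing venation reduced: 1; prehensile tail: 1; hollow quills: 1; gular pouch: 1.
Total = 6.

6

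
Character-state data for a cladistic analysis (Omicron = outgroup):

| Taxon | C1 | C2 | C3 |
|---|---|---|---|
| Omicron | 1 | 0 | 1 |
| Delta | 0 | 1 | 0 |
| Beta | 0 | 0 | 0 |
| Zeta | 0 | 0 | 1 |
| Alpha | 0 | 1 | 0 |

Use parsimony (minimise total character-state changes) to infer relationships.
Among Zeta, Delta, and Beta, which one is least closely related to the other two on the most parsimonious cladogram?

Zeta

Character polarity is set by the outgroup: the derived state is whichever differs from the outgroup's state, so for C1, C3 the derived state is '0', and for the remaining characters it is '1'.
C1 (derived state '0') is shared by all ingroup taxa — unites the whole ingroup.
C2 (derived state '1') is shared by Alpha and Delta — a synapomorphy uniting that clade.
C3: derived state '0' in Alpha, Beta, and Delta only — synapomorphy for {Alpha, Beta, Delta}.
Most parsimonious ingroup topology: (((Delta,Alpha),Beta),Zeta).
Beta and Delta share a more recent common ancestor with each other than either does with Zeta, so Zeta is the least closely related of the three.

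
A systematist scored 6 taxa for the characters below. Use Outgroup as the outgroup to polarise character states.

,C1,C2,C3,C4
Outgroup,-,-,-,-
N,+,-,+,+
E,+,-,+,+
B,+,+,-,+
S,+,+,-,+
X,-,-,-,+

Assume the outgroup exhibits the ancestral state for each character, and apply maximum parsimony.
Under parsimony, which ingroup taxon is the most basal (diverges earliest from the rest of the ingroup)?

X

The outgroup has state '-' for every character, so '+' is the derived state throughout.
C1 (derived state '+') is shared by B, E, N, and S — a synapomorphy uniting that clade.
C2: derived state '+' in B and S only — synapomorphy for {B, S}.
C3: derived state '+' in E and N only — synapomorphy for {E, N}.
C4 (derived state '+') is shared by all ingroup taxa — unites the whole ingroup.
Most parsimonious ingroup topology: (((N,E),(B,S)),X).
X is sister to the clade containing all other ingroup taxa, so it is the earliest-diverging (most basal) ingroup lineage.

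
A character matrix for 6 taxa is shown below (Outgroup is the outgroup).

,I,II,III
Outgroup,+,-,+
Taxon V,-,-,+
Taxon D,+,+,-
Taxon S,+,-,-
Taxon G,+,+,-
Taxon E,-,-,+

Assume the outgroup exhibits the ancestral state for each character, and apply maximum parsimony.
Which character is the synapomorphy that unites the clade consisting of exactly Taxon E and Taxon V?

I

Character polarity is set by the outgroup: the derived state is whichever differs from the outgroup's state, so for I, III the derived state is '-', and for the remaining characters it is '+'.
Only Taxon E and Taxon V show the derived state '-' for I, supporting them as a clade.
II (derived state '+') is shared by Taxon D and Taxon G — a synapomorphy uniting that clade.
III: derived state '-' in Taxon D, Taxon G, and Taxon S only — synapomorphy for {Taxon D, Taxon G, Taxon S}.
Most parsimonious ingroup topology: ((Taxon V,Taxon E),((Taxon D,Taxon G),Taxon S)).
The clade {Taxon E, Taxon V} is supported by I: its derived state '-' occurs in exactly those taxa and in no other taxon (including the outgroup).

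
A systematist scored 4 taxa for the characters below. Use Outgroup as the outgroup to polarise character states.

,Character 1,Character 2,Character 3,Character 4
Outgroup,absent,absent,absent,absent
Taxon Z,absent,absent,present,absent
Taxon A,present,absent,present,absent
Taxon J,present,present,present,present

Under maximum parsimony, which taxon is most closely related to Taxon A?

The outgroup has state 'absent' for every character, so 'present' is the derived state throughout.
Only Taxon A and Taxon J show the derived state 'present' for Character 1, supporting them as a clade.
Character 2 (derived state 'present') is unique to Taxon J (autapomorphy; uninformative for grouping).
Character 3 (derived state 'present') is shared by all ingroup taxa — unites the whole ingroup.
Character 4 (derived state 'present') is unique to Taxon J (autapomorphy; uninformative for grouping).
Most parsimonious ingroup topology: (Taxon Z,(Taxon A,Taxon J)).
Taxon A and Taxon J form a cherry on this tree, so they are sister taxa.

Taxon J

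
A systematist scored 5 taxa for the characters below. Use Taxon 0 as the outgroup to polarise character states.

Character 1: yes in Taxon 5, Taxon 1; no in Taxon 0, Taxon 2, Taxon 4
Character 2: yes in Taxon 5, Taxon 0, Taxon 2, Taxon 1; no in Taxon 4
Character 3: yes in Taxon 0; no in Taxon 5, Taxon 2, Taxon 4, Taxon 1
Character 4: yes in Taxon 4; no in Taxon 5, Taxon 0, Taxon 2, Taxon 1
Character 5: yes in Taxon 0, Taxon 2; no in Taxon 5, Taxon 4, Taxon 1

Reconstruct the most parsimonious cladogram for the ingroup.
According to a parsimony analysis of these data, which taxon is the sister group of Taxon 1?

Taxon 5

Character polarity is set by the outgroup: the derived state is whichever differs from the outgroup's state, so for Character 2, Character 3, Character 5 the derived state is 'no', and for the remaining characters it is 'yes'.
Only Taxon 1 and Taxon 5 show the derived state 'yes' for Character 1, supporting them as a clade.
Character 2 (derived state 'no') is unique to Taxon 4 (autapomorphy; uninformative for grouping).
Character 3 (derived state 'no') is shared by all ingroup taxa — unites the whole ingroup.
Character 4: derived state 'yes' in Taxon 4 only — an autapomorphy, so it tells us nothing about relationships among taxa.
Only Taxon 1, Taxon 4, and Taxon 5 show the derived state 'no' for Character 5, supporting them as a clade.
Most parsimonious ingroup topology: (Taxon 2,(Taxon 4,(Taxon 5,Taxon 1))).
Taxon 1 and Taxon 5 form a cherry on this tree, so they are sister taxa.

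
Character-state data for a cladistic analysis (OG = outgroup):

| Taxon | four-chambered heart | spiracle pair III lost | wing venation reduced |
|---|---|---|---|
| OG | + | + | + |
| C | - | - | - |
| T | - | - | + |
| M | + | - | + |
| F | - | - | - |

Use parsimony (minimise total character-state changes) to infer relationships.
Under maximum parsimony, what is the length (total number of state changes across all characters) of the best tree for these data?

3

The outgroup has state '+' for every character, so '-' is the derived state throughout.
four-chambered heart (derived state '-') is shared by C, F, and T — a synapomorphy uniting that clade.
All ingroup taxa share the derived state '-' for spiracle pair III lost; it defines the ingroup but does not resolve relationships within it.
wing venation reduced (derived state '-') is shared by C and F — a synapomorphy uniting that clade.
Most parsimonious ingroup topology: (((C,F),T),M).
Changes per character on this tree: four-chambered heart: 1; spiracle pair III lost: 1; wing venation reduced: 1.
Total = 3.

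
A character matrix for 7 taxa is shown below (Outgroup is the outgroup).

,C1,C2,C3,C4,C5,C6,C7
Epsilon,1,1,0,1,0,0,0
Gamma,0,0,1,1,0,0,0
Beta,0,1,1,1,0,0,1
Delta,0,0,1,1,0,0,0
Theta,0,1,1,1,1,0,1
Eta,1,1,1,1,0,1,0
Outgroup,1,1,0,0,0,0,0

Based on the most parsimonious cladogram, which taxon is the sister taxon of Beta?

Theta

Character polarity is set by the outgroup: the derived state is whichever differs from the outgroup's state, so for C1, C2 the derived state is '0', and for the remaining characters it is '1'.
C1 (derived state '0') is shared by Beta, Delta, Gamma, and Theta — a synapomorphy uniting that clade.
C2 (derived state '0') is shared by Delta and Gamma — a synapomorphy uniting that clade.
C3: derived state '1' in Beta, Delta, Eta, Gamma, and Theta only — synapomorphy for {Beta, Delta, Eta, Gamma, Theta}.
All ingroup taxa share the derived state '1' for C4; it defines the ingroup but does not resolve relationships within it.
C5: derived state '1' in Theta only — an autapomorphy, so it tells us nothing about relationships among taxa.
C6 (derived state '1') is unique to Eta (autapomorphy; uninformative for grouping).
C7: derived state '1' in Beta and Theta only — synapomorphy for {Beta, Theta}.
Most parsimonious ingroup topology: ((((Delta,Gamma),(Theta,Beta)),Eta),Epsilon).
Beta and Theta form a cherry on this tree, so they are sister taxa.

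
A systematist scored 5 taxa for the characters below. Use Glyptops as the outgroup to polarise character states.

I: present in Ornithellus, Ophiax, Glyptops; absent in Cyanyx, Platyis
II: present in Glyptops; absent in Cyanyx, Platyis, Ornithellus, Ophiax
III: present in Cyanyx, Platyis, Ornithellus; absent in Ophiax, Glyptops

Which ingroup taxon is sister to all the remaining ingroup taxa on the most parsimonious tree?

Ophiax

Character polarity is set by the outgroup: the derived state is whichever differs from the outgroup's state, so for I, II the derived state is 'absent', and for the remaining characters it is 'present'.
Only Cyanyx and Platyis show the derived state 'absent' for I, supporting them as a clade.
All ingroup taxa share the derived state 'absent' for II; it defines the ingroup but does not resolve relationships within it.
III (derived state 'present') is shared by Cyanyx, Ornithellus, and Platyis — a synapomorphy uniting that clade.
Most parsimonious ingroup topology: ((Ornithellus,(Cyanyx,Platyis)),Ophiax).
Ophiax is sister to the clade containing all other ingroup taxa, so it is the earliest-diverging (most basal) ingroup lineage.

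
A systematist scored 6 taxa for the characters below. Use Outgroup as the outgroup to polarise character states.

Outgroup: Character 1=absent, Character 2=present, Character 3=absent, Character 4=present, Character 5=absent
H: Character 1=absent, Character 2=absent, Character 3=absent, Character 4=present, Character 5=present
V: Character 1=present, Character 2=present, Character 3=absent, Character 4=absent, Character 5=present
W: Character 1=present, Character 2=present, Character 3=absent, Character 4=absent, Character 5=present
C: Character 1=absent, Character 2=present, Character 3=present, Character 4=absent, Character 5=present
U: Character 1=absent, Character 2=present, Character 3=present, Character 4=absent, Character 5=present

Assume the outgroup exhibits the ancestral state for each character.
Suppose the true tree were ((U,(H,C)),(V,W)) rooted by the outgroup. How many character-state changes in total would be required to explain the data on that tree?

Map each character onto ((U,(H,C)),(V,W)) (rooted by Outgroup) and count the minimum state changes it requires (Fitch parsimony):
Character 1: 1; Character 2: 1; Character 3: 2; Character 4: 2; Character 5: 1.
Total tree length = 7.

7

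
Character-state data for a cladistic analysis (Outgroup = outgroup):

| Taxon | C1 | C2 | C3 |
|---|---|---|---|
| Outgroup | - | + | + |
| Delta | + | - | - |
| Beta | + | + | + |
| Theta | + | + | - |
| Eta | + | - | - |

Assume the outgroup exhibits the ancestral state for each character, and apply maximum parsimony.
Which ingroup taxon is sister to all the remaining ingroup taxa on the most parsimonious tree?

Character polarity is set by the outgroup: the derived state is whichever differs from the outgroup's state, so for C2, C3 the derived state is '-', and for the remaining characters it is '+'.
All ingroup taxa share the derived state '+' for C1; it defines the ingroup but does not resolve relationships within it.
C2: derived state '-' in Delta and Eta only — synapomorphy for {Delta, Eta}.
Only Delta, Eta, and Theta show the derived state '-' for C3, supporting them as a clade.
Most parsimonious ingroup topology: (((Eta,Delta),Theta),Beta).
Beta is sister to the clade containing all other ingroup taxa, so it is the earliest-diverging (most basal) ingroup lineage.

Beta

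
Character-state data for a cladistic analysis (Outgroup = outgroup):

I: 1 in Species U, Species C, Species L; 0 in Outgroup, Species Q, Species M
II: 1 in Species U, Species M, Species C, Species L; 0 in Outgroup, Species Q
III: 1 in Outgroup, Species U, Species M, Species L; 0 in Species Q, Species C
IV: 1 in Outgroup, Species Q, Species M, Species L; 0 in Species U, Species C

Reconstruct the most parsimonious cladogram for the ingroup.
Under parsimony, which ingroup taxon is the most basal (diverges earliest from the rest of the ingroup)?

Character polarity is set by the outgroup: the derived state is whichever differs from the outgroup's state, so for III, IV the derived state is '0', and for the remaining characters it is '1'.
I (derived state '1') is shared by Species C, Species L, and Species U — a synapomorphy uniting that clade.
Only Species C, Species L, Species M, and Species U show the derived state '1' for II, supporting them as a clade.
III (state '0') occurs in Species C and Species Q but conflicts with the nesting implied by the other characters — most parsimoniously interpreted as homoplasy.
IV (derived state '0') is shared by Species C and Species U — a synapomorphy uniting that clade.
Most parsimonious ingroup topology: (Species Q,(((Species U,Species C),Species L),Species M)).
Species Q is sister to the clade containing all other ingroup taxa, so it is the earliest-diverging (most basal) ingroup lineage.

Species Q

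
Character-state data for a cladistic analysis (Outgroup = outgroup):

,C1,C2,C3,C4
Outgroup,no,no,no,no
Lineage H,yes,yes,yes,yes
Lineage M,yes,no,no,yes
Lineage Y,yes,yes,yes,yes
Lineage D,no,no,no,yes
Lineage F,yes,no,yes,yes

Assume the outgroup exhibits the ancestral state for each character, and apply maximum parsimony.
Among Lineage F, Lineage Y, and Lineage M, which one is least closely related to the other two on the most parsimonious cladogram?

Lineage M

The outgroup has state 'no' for every character, so 'yes' is the derived state throughout.
Only Lineage F, Lineage H, Lineage M, and Lineage Y show the derived state 'yes' for C1, supporting them as a clade.
C2: derived state 'yes' in Lineage H and Lineage Y only — synapomorphy for {Lineage H, Lineage Y}.
C3: derived state 'yes' in Lineage F, Lineage H, and Lineage Y only — synapomorphy for {Lineage F, Lineage H, Lineage Y}.
C4 (derived state 'yes') is shared by all ingroup taxa — unites the whole ingroup.
Most parsimonious ingroup topology: ((((Lineage H,Lineage Y),Lineage F),Lineage M),Lineage D).
Lineage Y and Lineage F share a more recent common ancestor with each other than either does with Lineage M, so Lineage M is the least closely related of the three.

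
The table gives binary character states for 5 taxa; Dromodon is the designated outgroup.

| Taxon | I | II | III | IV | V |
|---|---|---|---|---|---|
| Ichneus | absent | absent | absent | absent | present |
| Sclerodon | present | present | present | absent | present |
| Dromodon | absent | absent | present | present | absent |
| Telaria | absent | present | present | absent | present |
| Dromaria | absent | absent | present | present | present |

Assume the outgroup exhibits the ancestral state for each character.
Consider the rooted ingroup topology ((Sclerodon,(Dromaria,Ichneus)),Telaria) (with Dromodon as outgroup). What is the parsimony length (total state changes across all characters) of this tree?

7

Map each character onto ((Sclerodon,(Dromaria,Ichneus)),Telaria) (rooted by Dromodon) and count the minimum state changes it requires (Fitch parsimony):
I: 1; II: 2; III: 1; IV: 2; V: 1.
Total tree length = 7.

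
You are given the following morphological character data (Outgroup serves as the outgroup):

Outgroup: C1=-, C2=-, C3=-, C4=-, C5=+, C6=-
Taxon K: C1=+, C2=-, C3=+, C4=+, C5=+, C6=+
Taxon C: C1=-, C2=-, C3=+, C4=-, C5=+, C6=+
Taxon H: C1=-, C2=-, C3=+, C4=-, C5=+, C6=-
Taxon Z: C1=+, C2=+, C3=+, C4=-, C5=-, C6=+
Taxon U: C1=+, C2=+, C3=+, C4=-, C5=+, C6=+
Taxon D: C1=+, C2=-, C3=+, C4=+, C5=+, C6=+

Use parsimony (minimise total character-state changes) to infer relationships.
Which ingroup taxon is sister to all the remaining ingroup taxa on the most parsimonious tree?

Character polarity is set by the outgroup: the derived state is whichever differs from the outgroup's state, so for C5 the derived state is '-', and for the remaining characters it is '+'.
Only Taxon D, Taxon K, Taxon U, and Taxon Z show the derived state '+' for C1, supporting them as a clade.
C2: derived state '+' in Taxon U and Taxon Z only — synapomorphy for {Taxon U, Taxon Z}.
All ingroup taxa share the derived state '+' for C3; it defines the ingroup but does not resolve relationships within it.
Only Taxon D and Taxon K show the derived state '+' for C4, supporting them as a clade.
C5 (derived state '-') is unique to Taxon Z (autapomorphy; uninformative for grouping).
C6: derived state '+' in Taxon C, Taxon D, Taxon K, Taxon U, and Taxon Z only — synapomorphy for {Taxon C, Taxon D, Taxon K, Taxon U, Taxon Z}.
Most parsimonious ingroup topology: ((((Taxon K,Taxon D),(Taxon Z,Taxon U)),Taxon C),Taxon H).
Taxon H is sister to the clade containing all other ingroup taxa, so it is the earliest-diverging (most basal) ingroup lineage.

Taxon H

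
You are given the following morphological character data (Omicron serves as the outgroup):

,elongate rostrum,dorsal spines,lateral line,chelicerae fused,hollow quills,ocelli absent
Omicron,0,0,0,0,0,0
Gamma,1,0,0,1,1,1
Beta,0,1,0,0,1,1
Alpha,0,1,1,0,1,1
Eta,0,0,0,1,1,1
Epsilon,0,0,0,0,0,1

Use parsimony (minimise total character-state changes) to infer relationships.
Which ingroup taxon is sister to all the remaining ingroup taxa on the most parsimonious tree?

Epsilon

The outgroup has state '0' for every character, so '1' is the derived state throughout.
elongate rostrum: derived state '1' in Gamma only — an autapomorphy, so it tells us nothing about relationships among taxa.
dorsal spines: derived state '1' in Alpha and Beta only — synapomorphy for {Alpha, Beta}.
lateral line (derived state '1') is unique to Alpha (autapomorphy; uninformative for grouping).
Only Eta and Gamma show the derived state '1' for chelicerae fused, supporting them as a clade.
hollow quills: derived state '1' in Alpha, Beta, Eta, and Gamma only — synapomorphy for {Alpha, Beta, Eta, Gamma}.
All ingroup taxa share the derived state '1' for ocelli absent; it defines the ingroup but does not resolve relationships within it.
Most parsimonious ingroup topology: (((Gamma,Eta),(Beta,Alpha)),Epsilon).
Epsilon is sister to the clade containing all other ingroup taxa, so it is the earliest-diverging (most basal) ingroup lineage.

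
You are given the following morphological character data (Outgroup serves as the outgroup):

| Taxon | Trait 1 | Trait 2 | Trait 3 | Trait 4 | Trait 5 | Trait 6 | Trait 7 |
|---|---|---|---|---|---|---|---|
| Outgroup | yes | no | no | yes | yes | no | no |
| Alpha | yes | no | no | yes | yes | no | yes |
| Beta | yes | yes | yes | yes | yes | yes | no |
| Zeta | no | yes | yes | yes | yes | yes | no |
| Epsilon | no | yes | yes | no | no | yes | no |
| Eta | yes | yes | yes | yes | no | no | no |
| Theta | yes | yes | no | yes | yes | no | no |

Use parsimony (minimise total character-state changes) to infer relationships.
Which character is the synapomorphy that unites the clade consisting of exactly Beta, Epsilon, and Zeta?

Trait 6

Character polarity is set by the outgroup: the derived state is whichever differs from the outgroup's state, so for Trait 1, Trait 4, Trait 5 the derived state is 'no', and for the remaining characters it is 'yes'.
Trait 1 (derived state 'no') is shared by Epsilon and Zeta — a synapomorphy uniting that clade.
Only Beta, Epsilon, Eta, Theta, and Zeta show the derived state 'yes' for Trait 2, supporting them as a clade.
Trait 3: derived state 'yes' in Beta, Epsilon, Eta, and Zeta only — synapomorphy for {Beta, Epsilon, Eta, Zeta}.
Trait 4: derived state 'no' in Epsilon only — an autapomorphy, so it tells us nothing about relationships among taxa.
Trait 5 groups Epsilon and Eta, which is incompatible with the clades supported by the remaining characters; treating it as convergent (homoplasy) costs fewer steps than any alternative tree.
Trait 6 (derived state 'yes') is shared by Beta, Epsilon, and Zeta — a synapomorphy uniting that clade.
Trait 7 (derived state 'yes') is unique to Alpha (autapomorphy; uninformative for grouping).
Most parsimonious ingroup topology: (Alpha,(((Beta,(Zeta,Epsilon)),Eta),Theta)).
The clade {Beta, Epsilon, Zeta} is supported by Trait 6: its derived state 'yes' occurs in exactly those taxa and in no other taxon (including the outgroup).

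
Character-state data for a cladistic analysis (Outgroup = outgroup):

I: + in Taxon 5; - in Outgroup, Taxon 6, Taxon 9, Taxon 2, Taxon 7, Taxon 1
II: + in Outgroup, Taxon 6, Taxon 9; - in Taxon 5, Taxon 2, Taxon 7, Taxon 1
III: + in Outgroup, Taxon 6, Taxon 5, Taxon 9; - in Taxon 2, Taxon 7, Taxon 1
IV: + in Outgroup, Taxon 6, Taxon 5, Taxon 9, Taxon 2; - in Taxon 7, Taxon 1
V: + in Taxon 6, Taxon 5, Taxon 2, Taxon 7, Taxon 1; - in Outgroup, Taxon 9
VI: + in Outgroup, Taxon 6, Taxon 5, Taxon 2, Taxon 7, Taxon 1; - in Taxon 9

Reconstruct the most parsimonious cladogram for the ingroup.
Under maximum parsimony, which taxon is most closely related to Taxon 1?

Taxon 7

Character polarity is set by the outgroup: the derived state is whichever differs from the outgroup's state, so for II, III, IV, VI the derived state is '-', and for the remaining characters it is '+'.
I (derived state '+') is unique to Taxon 5 (autapomorphy; uninformative for grouping).
II: derived state '-' in Taxon 1, Taxon 2, Taxon 5, and Taxon 7 only — synapomorphy for {Taxon 1, Taxon 2, Taxon 5, Taxon 7}.
Only Taxon 1, Taxon 2, and Taxon 7 show the derived state '-' for III, supporting them as a clade.
IV: derived state '-' in Taxon 1 and Taxon 7 only — synapomorphy for {Taxon 1, Taxon 7}.
V: derived state '+' in Taxon 1, Taxon 2, Taxon 5, Taxon 6, and Taxon 7 only — synapomorphy for {Taxon 1, Taxon 2, Taxon 5, Taxon 6, Taxon 7}.
VI: derived state '-' in Taxon 9 only — an autapomorphy, so it tells us nothing about relationships among taxa.
Most parsimonious ingroup topology: ((Taxon 6,(Taxon 5,(Taxon 2,(Taxon 7,Taxon 1)))),Taxon 9).
Taxon 1 and Taxon 7 form a cherry on this tree, so they are sister taxa.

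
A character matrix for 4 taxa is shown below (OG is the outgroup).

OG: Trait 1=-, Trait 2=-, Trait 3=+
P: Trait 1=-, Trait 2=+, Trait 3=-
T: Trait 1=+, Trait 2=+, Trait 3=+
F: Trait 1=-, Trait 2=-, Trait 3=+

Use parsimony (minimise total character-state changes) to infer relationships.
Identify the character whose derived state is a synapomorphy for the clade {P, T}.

Trait 2

Character polarity is set by the outgroup: the derived state is whichever differs from the outgroup's state, so for Trait 3 the derived state is '-', and for the remaining characters it is '+'.
Trait 1 (derived state '+') is unique to T (autapomorphy; uninformative for grouping).
Trait 2: derived state '+' in P and T only — synapomorphy for {P, T}.
Trait 3 (derived state '-') is unique to P (autapomorphy; uninformative for grouping).
Most parsimonious ingroup topology: ((P,T),F).
The clade {P, T} is supported by Trait 2: its derived state '+' occurs in exactly those taxa and in no other taxon (including the outgroup).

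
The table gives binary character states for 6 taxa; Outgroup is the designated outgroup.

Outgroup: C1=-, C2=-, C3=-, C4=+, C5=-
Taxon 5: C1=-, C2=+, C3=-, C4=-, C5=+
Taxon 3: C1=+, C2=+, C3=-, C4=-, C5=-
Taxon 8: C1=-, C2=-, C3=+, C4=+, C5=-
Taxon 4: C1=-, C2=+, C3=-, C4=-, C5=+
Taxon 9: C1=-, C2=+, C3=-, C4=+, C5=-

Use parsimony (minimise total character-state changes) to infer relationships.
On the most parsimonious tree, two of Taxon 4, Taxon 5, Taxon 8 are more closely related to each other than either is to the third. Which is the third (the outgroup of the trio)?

Character polarity is set by the outgroup: the derived state is whichever differs from the outgroup's state, so for C4 the derived state is '-', and for the remaining characters it is '+'.
C1 (derived state '+') is unique to Taxon 3 (autapomorphy; uninformative for grouping).
C2 (derived state '+') is shared by Taxon 3, Taxon 4, Taxon 5, and Taxon 9 — a synapomorphy uniting that clade.
C3 (derived state '+') is unique to Taxon 8 (autapomorphy; uninformative for grouping).
C4: derived state '-' in Taxon 3, Taxon 4, and Taxon 5 only — synapomorphy for {Taxon 3, Taxon 4, Taxon 5}.
Only Taxon 4 and Taxon 5 show the derived state '+' for C5, supporting them as a clade.
Most parsimonious ingroup topology: ((((Taxon 4,Taxon 5),Taxon 3),Taxon 9),Taxon 8).
Taxon 5 and Taxon 4 share a more recent common ancestor with each other than either does with Taxon 8, so Taxon 8 is the least closely related of the three.

Taxon 8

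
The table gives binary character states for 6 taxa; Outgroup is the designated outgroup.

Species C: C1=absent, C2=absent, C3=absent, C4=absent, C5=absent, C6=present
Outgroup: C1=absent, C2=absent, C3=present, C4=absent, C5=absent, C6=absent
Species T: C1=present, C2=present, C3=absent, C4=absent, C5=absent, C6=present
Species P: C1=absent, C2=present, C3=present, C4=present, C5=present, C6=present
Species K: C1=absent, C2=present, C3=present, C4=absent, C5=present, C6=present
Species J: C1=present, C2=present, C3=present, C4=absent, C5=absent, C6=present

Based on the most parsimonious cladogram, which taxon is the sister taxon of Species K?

Character polarity is set by the outgroup: the derived state is whichever differs from the outgroup's state, so for C3 the derived state is 'absent', and for the remaining characters it is 'present'.
Only Species J and Species T show the derived state 'present' for C1, supporting them as a clade.
C2: derived state 'present' in Species J, Species K, Species P, and Species T only — synapomorphy for {Species J, Species K, Species P, Species T}.
C3 groups Species C and Species T, which is incompatible with the clades supported by the remaining characters; treating it as convergent (homoplasy) costs fewer steps than any alternative tree.
C4 (derived state 'present') is unique to Species P (autapomorphy; uninformative for grouping).
C5 (derived state 'present') is shared by Species K and Species P — a synapomorphy uniting that clade.
C6 (derived state 'present') is shared by all ingroup taxa — unites the whole ingroup.
Most parsimonious ingroup topology: (((Species J,Species T),(Species K,Species P)),Species C).
Species K and Species P form a cherry on this tree, so they are sister taxa.

Species P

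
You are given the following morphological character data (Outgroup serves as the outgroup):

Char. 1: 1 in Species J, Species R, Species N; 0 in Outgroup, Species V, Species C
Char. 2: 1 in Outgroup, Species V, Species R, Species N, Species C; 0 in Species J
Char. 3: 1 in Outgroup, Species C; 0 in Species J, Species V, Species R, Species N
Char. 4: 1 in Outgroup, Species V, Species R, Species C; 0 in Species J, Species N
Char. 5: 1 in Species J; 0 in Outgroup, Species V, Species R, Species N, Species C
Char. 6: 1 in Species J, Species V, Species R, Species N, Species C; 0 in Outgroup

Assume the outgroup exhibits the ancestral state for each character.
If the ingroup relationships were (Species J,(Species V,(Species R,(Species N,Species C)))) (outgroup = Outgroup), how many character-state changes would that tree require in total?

10

Map each character onto (Species J,(Species V,(Species R,(Species N,Species C)))) (rooted by Outgroup) and count the minimum state changes it requires (Fitch parsimony):
Char. 1: 3; Char. 2: 1; Char. 3: 2; Char. 4: 2; Char. 5: 1; Char. 6: 1.
Total tree length = 10.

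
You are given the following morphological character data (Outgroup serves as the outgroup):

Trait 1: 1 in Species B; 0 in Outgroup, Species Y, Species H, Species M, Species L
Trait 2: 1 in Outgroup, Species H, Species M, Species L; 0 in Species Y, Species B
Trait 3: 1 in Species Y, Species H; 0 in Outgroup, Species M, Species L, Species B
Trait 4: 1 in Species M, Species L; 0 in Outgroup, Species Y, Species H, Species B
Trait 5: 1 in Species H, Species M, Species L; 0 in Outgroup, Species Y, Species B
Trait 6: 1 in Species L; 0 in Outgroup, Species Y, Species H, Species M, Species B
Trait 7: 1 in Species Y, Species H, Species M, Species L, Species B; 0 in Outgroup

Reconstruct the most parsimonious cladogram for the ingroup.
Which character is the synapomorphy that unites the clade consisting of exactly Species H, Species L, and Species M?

Trait 5

Character polarity is set by the outgroup: the derived state is whichever differs from the outgroup's state, so for Trait 2 the derived state is '0', and for the remaining characters it is '1'.
Trait 1: derived state '1' in Species B only — an autapomorphy, so it tells us nothing about relationships among taxa.
Only Species B and Species Y show the derived state '0' for Trait 2, supporting them as a clade.
Trait 3 groups Species H and Species Y, which is incompatible with the clades supported by the remaining characters; treating it as convergent (homoplasy) costs fewer steps than any alternative tree.
Only Species L and Species M show the derived state '1' for Trait 4, supporting them as a clade.
Trait 5: derived state '1' in Species H, Species L, and Species M only — synapomorphy for {Species H, Species L, Species M}.
Trait 6 (derived state '1') is unique to Species L (autapomorphy; uninformative for grouping).
Trait 7 (derived state '1') is shared by all ingroup taxa — unites the whole ingroup.
Most parsimonious ingroup topology: ((Species Y,Species B),(Species H,(Species M,Species L))).
The clade {Species H, Species L, Species M} is supported by Trait 5: its derived state '1' occurs in exactly those taxa and in no other taxon (including the outgroup).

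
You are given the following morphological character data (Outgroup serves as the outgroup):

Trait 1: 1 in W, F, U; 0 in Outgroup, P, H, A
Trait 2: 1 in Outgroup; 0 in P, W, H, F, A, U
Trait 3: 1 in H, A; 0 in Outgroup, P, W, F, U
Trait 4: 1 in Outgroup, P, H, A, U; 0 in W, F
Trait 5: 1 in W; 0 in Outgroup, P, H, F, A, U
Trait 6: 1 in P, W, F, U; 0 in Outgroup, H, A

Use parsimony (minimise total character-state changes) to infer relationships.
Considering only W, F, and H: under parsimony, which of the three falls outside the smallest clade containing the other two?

H

Character polarity is set by the outgroup: the derived state is whichever differs from the outgroup's state, so for Trait 2, Trait 4 the derived state is '0', and for the remaining characters it is '1'.
Only F, U, and W show the derived state '1' for Trait 1, supporting them as a clade.
Trait 2 (derived state '0') is shared by all ingroup taxa — unites the whole ingroup.
Trait 3 (derived state '1') is shared by A and H — a synapomorphy uniting that clade.
Trait 4 (derived state '0') is shared by F and W — a synapomorphy uniting that clade.
Trait 5 (derived state '1') is unique to W (autapomorphy; uninformative for grouping).
Trait 6: derived state '1' in F, P, U, and W only — synapomorphy for {F, P, U, W}.
Most parsimonious ingroup topology: ((P,((W,F),U)),(H,A)).
F and W share a more recent common ancestor with each other than either does with H, so H is the least closely related of the three.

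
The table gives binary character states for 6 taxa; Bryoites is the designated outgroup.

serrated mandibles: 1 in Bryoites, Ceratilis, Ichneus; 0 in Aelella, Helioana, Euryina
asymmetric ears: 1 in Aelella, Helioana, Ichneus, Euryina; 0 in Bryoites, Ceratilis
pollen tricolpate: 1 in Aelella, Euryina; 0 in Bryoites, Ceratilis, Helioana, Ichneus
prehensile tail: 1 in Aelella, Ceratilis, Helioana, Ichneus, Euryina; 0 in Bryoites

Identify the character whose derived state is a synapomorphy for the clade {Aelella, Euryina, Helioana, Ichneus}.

Character polarity is set by the outgroup: the derived state is whichever differs from the outgroup's state, so for serrated mandibles the derived state is '0', and for the remaining characters it is '1'.
serrated mandibles: derived state '0' in Aelella, Euryina, and Helioana only — synapomorphy for {Aelella, Euryina, Helioana}.
asymmetric ears (derived state '1') is shared by Aelella, Euryina, Helioana, and Ichneus — a synapomorphy uniting that clade.
pollen tricolpate: derived state '1' in Aelella and Euryina only — synapomorphy for {Aelella, Euryina}.
prehensile tail (derived state '1') is shared by all ingroup taxa — unites the whole ingroup.
Most parsimonious ingroup topology: ((((Aelella,Euryina),Helioana),Ichneus),Ceratilis).
The clade {Aelella, Euryina, Helioana, Ichneus} is supported by asymmetric ears: its derived state '1' occurs in exactly those taxa and in no other taxon (including the outgroup).

asymmetric ears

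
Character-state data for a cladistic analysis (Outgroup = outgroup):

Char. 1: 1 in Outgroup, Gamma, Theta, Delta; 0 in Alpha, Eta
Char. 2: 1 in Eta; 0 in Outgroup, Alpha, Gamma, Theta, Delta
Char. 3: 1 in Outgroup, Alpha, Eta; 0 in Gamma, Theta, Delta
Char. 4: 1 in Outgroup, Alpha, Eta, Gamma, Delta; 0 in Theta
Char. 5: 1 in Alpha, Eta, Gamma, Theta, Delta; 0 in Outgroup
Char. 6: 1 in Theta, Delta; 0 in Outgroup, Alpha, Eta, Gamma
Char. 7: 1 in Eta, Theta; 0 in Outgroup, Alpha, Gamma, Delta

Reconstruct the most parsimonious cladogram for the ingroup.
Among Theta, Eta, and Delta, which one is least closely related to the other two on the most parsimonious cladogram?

Eta

Character polarity is set by the outgroup: the derived state is whichever differs from the outgroup's state, so for Char. 1, Char. 3, Char. 4 the derived state is '0', and for the remaining characters it is '1'.
Char. 1: derived state '0' in Alpha and Eta only — synapomorphy for {Alpha, Eta}.
Char. 2 (derived state '1') is unique to Eta (autapomorphy; uninformative for grouping).
Char. 3 (derived state '0') is shared by Delta, Gamma, and Theta — a synapomorphy uniting that clade.
Char. 4: derived state '0' in Theta only — an autapomorphy, so it tells us nothing about relationships among taxa.
All ingroup taxa share the derived state '1' for Char. 5; it defines the ingroup but does not resolve relationships within it.
Char. 6: derived state '1' in Delta and Theta only — synapomorphy for {Delta, Theta}.
Char. 7 groups Eta and Theta, which is incompatible with the clades supported by the remaining characters; treating it as convergent (homoplasy) costs fewer steps than any alternative tree.
Most parsimonious ingroup topology: ((Alpha,Eta),(Gamma,(Theta,Delta))).
Delta and Theta share a more recent common ancestor with each other than either does with Eta, so Eta is the least closely related of the three.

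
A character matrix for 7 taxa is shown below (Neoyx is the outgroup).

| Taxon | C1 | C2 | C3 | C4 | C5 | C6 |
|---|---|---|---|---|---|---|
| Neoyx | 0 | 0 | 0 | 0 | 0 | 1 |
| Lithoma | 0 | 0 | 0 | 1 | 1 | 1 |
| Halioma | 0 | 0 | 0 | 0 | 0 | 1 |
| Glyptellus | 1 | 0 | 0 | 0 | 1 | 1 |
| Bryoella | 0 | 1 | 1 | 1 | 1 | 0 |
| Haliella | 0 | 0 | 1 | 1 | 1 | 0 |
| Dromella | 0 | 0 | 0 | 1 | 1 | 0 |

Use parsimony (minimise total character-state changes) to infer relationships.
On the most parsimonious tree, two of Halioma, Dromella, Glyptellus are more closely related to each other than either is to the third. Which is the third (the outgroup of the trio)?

Halioma

Character polarity is set by the outgroup: the derived state is whichever differs from the outgroup's state, so for C6 the derived state is '0', and for the remaining characters it is '1'.
C1: derived state '1' in Glyptellus only — an autapomorphy, so it tells us nothing about relationships among taxa.
C2 (derived state '1') is unique to Bryoella (autapomorphy; uninformative for grouping).
Only Bryoella and Haliella show the derived state '1' for C3, supporting them as a clade.
C4 (derived state '1') is shared by Bryoella, Dromella, Haliella, and Lithoma — a synapomorphy uniting that clade.
Only Bryoella, Dromella, Glyptellus, Haliella, and Lithoma show the derived state '1' for C5, supporting them as a clade.
C6 (derived state '0') is shared by Bryoella, Dromella, and Haliella — a synapomorphy uniting that clade.
Most parsimonious ingroup topology: (((Lithoma,((Bryoella,Haliella),Dromella)),Glyptellus),Halioma).
Glyptellus and Dromella share a more recent common ancestor with each other than either does with Halioma, so Halioma is the least closely related of the three.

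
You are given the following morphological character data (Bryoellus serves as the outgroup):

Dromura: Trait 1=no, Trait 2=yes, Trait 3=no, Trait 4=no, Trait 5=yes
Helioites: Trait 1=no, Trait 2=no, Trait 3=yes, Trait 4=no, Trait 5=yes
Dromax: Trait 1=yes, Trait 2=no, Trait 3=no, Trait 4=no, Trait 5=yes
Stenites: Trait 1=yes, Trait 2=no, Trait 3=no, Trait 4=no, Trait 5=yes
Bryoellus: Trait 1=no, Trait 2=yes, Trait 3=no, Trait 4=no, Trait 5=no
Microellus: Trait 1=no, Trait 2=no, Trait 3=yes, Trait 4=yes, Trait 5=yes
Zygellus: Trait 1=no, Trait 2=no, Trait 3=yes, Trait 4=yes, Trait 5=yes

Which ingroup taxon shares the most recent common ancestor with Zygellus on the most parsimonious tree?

Microellus

Character polarity is set by the outgroup: the derived state is whichever differs from the outgroup's state, so for Trait 2 the derived state is 'no', and for the remaining characters it is 'yes'.
Trait 1: derived state 'yes' in Dromax and Stenites only — synapomorphy for {Dromax, Stenites}.
Only Dromax, Helioites, Microellus, Stenites, and Zygellus show the derived state 'no' for Trait 2, supporting them as a clade.
Only Helioites, Microellus, and Zygellus show the derived state 'yes' for Trait 3, supporting them as a clade.
Trait 4 (derived state 'yes') is shared by Microellus and Zygellus — a synapomorphy uniting that clade.
Trait 5 (derived state 'yes') is shared by all ingroup taxa — unites the whole ingroup.
Most parsimonious ingroup topology: (((Helioites,(Zygellus,Microellus)),(Dromax,Stenites)),Dromura).
Zygellus and Microellus form a cherry on this tree, so they are sister taxa.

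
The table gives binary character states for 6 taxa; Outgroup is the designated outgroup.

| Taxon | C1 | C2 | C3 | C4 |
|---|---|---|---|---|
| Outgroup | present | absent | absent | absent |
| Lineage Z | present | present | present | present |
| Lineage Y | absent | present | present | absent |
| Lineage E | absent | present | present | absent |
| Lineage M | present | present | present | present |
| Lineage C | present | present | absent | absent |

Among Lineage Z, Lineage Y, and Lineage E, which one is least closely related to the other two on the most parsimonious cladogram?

Lineage Z

Character polarity is set by the outgroup: the derived state is whichever differs from the outgroup's state, so for C1 the derived state is 'absent', and for the remaining characters it is 'present'.
C1 (derived state 'absent') is shared by Lineage E and Lineage Y — a synapomorphy uniting that clade.
C2 (derived state 'present') is shared by all ingroup taxa — unites the whole ingroup.
C3 (derived state 'present') is shared by Lineage E, Lineage M, Lineage Y, and Lineage Z — a synapomorphy uniting that clade.
Only Lineage M and Lineage Z show the derived state 'present' for C4, supporting them as a clade.
Most parsimonious ingroup topology: (((Lineage Z,Lineage M),(Lineage Y,Lineage E)),Lineage C).
Lineage E and Lineage Y share a more recent common ancestor with each other than either does with Lineage Z, so Lineage Z is the least closely related of the three.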